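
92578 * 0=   0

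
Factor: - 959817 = - 3^1*37^1*8647^1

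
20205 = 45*449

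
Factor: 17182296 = 2^3*3^2*167^1*1429^1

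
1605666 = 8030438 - 6424772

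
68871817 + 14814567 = 83686384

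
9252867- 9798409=- 545542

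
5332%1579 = 595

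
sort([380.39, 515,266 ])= [266,380.39,515]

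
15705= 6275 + 9430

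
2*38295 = 76590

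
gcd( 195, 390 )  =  195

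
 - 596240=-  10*59624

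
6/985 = 6/985= 0.01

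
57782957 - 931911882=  - 874128925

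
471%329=142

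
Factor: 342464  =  2^6*5351^1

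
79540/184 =432 + 13/46 = 432.28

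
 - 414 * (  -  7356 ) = 3045384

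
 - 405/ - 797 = 405/797 = 0.51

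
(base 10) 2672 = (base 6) 20212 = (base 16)a70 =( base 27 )3HQ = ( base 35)26C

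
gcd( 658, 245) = 7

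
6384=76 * 84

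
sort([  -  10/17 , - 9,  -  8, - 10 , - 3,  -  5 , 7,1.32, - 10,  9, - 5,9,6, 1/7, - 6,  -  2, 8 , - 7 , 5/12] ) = [ - 10,-10, - 9, - 8, - 7 ,- 6, - 5, - 5,  -  3, - 2, - 10/17, 1/7,5/12,1.32,  6, 7, 8, 9, 9 ] 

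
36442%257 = 205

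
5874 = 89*66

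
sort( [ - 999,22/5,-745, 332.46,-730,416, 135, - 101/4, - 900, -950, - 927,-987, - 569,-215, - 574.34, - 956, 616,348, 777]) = [ - 999,-987, - 956,  -  950,  -  927 , - 900, - 745, - 730,-574.34, - 569,  -  215,  -  101/4,22/5,135, 332.46 , 348,  416,616,777]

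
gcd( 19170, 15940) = 10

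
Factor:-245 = -5^1*7^2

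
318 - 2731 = -2413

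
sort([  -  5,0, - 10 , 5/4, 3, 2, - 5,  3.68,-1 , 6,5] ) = [-10,-5 ,-5,-1, 0, 5/4,2,3, 3.68,  5,6 ] 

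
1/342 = 1/342 =0.00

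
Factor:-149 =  - 149^1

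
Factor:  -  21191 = - 21191^1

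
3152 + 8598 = 11750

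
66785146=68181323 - 1396177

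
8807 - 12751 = -3944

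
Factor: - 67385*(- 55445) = 3736161325=5^2*13^1*853^1*13477^1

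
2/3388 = 1/1694 = 0.00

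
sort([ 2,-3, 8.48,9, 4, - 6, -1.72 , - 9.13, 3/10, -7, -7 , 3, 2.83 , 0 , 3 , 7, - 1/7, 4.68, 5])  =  [ -9.13,- 7,- 7,-6,-3,- 1.72,  -  1/7, 0,  3/10, 2, 2.83, 3, 3, 4,  4.68, 5, 7, 8.48, 9]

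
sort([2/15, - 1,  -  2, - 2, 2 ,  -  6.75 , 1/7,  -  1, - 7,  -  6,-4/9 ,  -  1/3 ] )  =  [ - 7, - 6.75, - 6, - 2,  -  2,-1, -1, - 4/9,  -  1/3,2/15,1/7 , 2]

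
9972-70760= - 60788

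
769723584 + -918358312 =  - 148634728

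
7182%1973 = 1263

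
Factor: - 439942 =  - 2^1*219971^1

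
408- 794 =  - 386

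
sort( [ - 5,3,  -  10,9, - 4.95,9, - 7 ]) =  [ - 10, - 7, - 5, - 4.95,3, 9, 9]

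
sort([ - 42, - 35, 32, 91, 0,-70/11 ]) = [ - 42,  -  35, - 70/11,0,32, 91]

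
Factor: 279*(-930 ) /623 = -259470/623 =-2^1*3^3*5^1*7^( - 1) * 31^2* 89^(-1 )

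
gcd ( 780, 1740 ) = 60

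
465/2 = 465/2 = 232.50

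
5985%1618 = 1131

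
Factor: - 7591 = -7591^1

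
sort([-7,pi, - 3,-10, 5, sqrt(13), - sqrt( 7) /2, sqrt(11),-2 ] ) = [ - 10,-7, - 3, - 2, - sqrt( 7 ) /2,pi,sqrt( 11),sqrt( 13), 5]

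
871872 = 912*956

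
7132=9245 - 2113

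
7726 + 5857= 13583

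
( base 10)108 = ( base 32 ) 3c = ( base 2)1101100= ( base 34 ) 36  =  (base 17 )66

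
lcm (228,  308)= 17556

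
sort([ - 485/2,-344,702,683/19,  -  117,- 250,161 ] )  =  [-344, - 250,-485/2,  -  117,683/19,161,702]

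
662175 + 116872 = 779047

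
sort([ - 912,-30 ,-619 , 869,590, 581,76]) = [-912,-619,-30,76,581, 590,869 ] 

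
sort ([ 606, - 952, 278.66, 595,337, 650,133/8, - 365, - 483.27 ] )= [-952,-483.27,  -  365, 133/8,  278.66,337, 595, 606 , 650] 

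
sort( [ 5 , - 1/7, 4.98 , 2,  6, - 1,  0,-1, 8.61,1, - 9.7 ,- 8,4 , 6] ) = [  -  9.7, - 8, - 1,-1, - 1/7,  0, 1,2,4, 4.98,5,6, 6, 8.61 ] 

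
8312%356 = 124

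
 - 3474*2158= -7496892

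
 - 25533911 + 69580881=44046970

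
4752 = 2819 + 1933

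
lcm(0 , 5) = 0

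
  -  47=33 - 80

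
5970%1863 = 381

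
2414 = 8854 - 6440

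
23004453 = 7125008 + 15879445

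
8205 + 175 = 8380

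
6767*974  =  6591058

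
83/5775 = 83/5775 =0.01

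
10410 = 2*5205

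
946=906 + 40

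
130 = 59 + 71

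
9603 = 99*97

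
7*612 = 4284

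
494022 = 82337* 6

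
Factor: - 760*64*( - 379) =18434560=2^9*5^1* 19^1* 379^1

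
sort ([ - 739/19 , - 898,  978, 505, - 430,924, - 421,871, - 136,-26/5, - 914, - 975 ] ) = [-975, - 914, - 898,-430, - 421, - 136,  -  739/19, - 26/5,505,871, 924, 978 ] 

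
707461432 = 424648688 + 282812744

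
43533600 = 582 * 74800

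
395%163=69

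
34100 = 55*620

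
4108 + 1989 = 6097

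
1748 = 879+869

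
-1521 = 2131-3652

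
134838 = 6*22473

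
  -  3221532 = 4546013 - 7767545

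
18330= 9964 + 8366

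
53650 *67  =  3594550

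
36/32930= 18/16465 = 0.00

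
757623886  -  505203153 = 252420733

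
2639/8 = 2639/8 = 329.88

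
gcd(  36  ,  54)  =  18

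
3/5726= 3/5726 = 0.00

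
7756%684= 232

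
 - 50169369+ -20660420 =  - 70829789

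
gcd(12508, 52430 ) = 2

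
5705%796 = 133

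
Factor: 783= 3^3  *29^1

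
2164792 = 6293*344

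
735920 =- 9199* ( - 80) 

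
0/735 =0 = 0.00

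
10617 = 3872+6745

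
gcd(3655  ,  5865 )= 85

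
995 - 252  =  743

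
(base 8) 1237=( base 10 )671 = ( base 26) PL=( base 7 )1646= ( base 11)560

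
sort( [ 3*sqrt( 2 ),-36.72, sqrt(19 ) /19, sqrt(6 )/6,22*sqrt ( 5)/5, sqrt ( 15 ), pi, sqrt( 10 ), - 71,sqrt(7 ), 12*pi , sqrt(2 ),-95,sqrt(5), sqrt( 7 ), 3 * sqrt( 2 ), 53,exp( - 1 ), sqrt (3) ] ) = [  -  95, - 71, - 36.72, sqrt( 19)/19,  exp(  -  1 ),sqrt ( 6 )/6, sqrt( 2) , sqrt(3 ),sqrt(5), sqrt( 7),sqrt( 7), pi, sqrt ( 10),sqrt(15 ), 3*sqrt(2), 3  *  sqrt( 2),22*sqrt(5 )/5 , 12*pi,53] 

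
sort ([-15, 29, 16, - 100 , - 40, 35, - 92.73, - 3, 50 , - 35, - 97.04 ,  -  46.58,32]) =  [ - 100, - 97.04, - 92.73,-46.58, - 40,- 35, - 15, - 3, 16,29,32,  35, 50]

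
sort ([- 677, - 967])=[ - 967, - 677]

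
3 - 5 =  - 2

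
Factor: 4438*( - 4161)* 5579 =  - 103024703922 = - 2^1*3^1*7^2*19^1*73^1 *317^1*797^1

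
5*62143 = 310715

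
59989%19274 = 2167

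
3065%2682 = 383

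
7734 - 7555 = 179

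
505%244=17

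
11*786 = 8646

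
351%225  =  126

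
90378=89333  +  1045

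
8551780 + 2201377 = 10753157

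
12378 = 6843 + 5535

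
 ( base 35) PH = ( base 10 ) 892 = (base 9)1201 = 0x37C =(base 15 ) 3E7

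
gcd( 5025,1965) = 15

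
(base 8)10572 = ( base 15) 14d4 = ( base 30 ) 4t4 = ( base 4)1011322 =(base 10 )4474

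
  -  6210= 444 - 6654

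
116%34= 14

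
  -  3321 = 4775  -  8096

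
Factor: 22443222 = 2^1*3^1 *3740537^1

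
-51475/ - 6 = 8579 + 1/6=   8579.17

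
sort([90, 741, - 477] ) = [ -477,90, 741]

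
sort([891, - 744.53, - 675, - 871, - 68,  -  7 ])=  [ - 871,-744.53,- 675, - 68, - 7, 891]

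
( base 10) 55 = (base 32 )1N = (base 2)110111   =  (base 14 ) 3d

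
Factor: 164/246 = 2/3 = 2^1*3^ (-1)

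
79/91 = 79/91= 0.87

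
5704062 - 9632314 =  - 3928252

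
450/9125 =18/365= 0.05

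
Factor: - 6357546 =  - 2^1*3^2*13^1 * 101^1*269^1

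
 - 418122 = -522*801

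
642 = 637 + 5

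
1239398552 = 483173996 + 756224556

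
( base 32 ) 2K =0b1010100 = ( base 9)103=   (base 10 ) 84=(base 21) 40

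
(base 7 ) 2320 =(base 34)OV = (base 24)1B7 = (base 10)847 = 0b1101001111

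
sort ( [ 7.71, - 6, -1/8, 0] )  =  [ - 6, - 1/8,  0 , 7.71]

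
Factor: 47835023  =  199^1*271^1 * 887^1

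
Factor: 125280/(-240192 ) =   -  2^( - 1)*5^1 * 29^1*139^( - 1) = -145/278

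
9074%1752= 314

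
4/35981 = 4/35981 =0.00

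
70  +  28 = 98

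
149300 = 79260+70040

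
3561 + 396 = 3957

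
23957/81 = 23957/81= 295.77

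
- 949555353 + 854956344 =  - 94599009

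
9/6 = 3/2=1.50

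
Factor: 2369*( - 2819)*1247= - 8327729117  =  - 23^1*29^1*43^1*103^1*2819^1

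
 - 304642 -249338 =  - 553980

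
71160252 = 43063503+28096749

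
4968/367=13 + 197/367 = 13.54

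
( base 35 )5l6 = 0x1AD2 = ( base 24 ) bm2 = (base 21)FBK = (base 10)6866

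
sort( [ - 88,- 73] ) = [ - 88 , - 73]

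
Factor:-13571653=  - 2437^1 *5569^1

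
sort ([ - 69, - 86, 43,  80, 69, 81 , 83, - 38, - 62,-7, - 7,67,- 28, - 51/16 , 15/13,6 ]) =[ - 86,-69, - 62, - 38, - 28, - 7, - 7, - 51/16, 15/13, 6, 43, 67,69  ,  80, 81,83]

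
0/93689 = 0 = 0.00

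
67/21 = 67/21 = 3.19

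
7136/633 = 11 + 173/633 =11.27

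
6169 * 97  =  598393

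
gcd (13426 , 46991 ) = 6713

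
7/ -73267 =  - 1 + 73260/73267 = -  0.00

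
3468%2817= 651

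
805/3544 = 805/3544= 0.23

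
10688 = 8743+1945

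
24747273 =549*45077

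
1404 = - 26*( - 54)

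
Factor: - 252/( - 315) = 2^2*5^( - 1 ) = 4/5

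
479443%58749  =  9451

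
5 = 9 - 4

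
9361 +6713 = 16074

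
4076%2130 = 1946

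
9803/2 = 9803/2 = 4901.50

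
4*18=72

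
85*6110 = 519350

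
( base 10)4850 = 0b1001011110010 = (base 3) 20122122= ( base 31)51e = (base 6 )34242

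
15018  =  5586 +9432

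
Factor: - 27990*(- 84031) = 2^1*3^2*5^1*17^1*311^1*4943^1=2352027690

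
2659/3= 886+1/3 = 886.33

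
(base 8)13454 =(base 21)D9A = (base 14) 223A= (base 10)5932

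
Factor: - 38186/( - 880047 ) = 2^1*3^( - 2)*7^(-1 )*229^( - 1 )*313^1= 626/14427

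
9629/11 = 9629/11 = 875.36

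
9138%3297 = 2544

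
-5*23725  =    -  118625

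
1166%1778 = 1166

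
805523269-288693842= 516829427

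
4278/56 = 76 + 11/28 = 76.39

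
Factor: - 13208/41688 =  - 1651/5211 = -3^( - 3) * 13^1*127^1*193^(  -  1)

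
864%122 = 10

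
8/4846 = 4/2423 = 0.00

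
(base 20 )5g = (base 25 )4G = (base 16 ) 74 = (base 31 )3n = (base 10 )116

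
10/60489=10/60489 = 0.00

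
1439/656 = 1439/656 = 2.19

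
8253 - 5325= 2928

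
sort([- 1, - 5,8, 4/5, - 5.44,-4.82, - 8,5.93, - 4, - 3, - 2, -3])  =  [ - 8,-5.44, - 5, - 4.82, - 4, - 3, - 3,  -  2, -1,  4/5,5.93,  8] 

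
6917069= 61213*113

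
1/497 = 1/497 =0.00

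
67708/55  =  1231 + 3/55 = 1231.05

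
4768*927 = 4419936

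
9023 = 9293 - 270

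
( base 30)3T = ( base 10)119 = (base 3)11102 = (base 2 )1110111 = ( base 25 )4J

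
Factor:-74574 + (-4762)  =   - 79336 = - 2^3*47^1*211^1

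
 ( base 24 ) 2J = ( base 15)47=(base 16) 43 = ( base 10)67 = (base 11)61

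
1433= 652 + 781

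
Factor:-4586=-2^1 *2293^1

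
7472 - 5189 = 2283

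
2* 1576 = 3152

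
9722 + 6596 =16318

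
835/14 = 59 + 9/14 =59.64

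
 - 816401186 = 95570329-911971515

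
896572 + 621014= 1517586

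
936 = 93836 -92900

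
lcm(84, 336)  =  336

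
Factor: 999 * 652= 651348 = 2^2*3^3*37^1*163^1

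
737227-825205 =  - 87978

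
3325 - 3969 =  - 644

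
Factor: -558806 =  -2^1*31^1 * 9013^1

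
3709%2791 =918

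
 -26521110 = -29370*903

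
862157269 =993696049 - 131538780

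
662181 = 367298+294883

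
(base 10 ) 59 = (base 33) 1q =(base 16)3B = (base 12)4B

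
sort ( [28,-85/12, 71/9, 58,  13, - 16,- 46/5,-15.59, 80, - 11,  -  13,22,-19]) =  [-19, - 16,-15.59, - 13, - 11, - 46/5,- 85/12,71/9,13,  22,28,58,80 ]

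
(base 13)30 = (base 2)100111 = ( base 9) 43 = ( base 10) 39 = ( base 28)1B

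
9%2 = 1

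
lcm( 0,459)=0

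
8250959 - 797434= 7453525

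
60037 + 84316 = 144353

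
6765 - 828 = 5937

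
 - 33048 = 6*( - 5508 ) 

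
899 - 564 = 335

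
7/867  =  7/867 = 0.01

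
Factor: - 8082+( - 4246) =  - 12328=-2^3*23^1 * 67^1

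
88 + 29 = 117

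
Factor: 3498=2^1*3^1*11^1*53^1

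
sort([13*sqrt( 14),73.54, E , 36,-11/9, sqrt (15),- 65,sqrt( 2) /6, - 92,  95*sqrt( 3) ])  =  [ - 92, - 65, - 11/9, sqrt( 2)/6,E, sqrt(15),36, 13*sqrt(14),  73.54, 95 * sqrt( 3 )]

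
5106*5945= 30355170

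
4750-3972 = 778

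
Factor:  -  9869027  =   - 7^1*17^1*239^1*347^1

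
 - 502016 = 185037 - 687053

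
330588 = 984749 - 654161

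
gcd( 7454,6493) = 1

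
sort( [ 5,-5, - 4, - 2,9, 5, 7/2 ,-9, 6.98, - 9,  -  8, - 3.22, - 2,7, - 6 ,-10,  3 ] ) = [ - 10, - 9, - 9, - 8, - 6, - 5, -4 , - 3.22, - 2, - 2, 3, 7/2, 5, 5,6.98, 7 , 9] 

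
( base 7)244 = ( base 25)55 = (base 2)10000010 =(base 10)130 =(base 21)64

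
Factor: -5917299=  - 3^1*37^1 * 53309^1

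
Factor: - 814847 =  - 11^1 * 74077^1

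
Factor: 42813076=2^2 * 881^1*12149^1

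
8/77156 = 2/19289 =0.00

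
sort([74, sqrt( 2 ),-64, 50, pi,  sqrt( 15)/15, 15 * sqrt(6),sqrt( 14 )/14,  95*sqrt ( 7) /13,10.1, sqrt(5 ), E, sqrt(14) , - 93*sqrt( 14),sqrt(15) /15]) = [ - 93*sqrt(14),-64, sqrt(15) /15,sqrt(15)/15,sqrt(14) /14, sqrt (2), sqrt(5), E,pi, sqrt(14), 10.1, 95*sqrt (7) /13, 15*sqrt(6), 50, 74] 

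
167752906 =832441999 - 664689093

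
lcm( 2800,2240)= 11200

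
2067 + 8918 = 10985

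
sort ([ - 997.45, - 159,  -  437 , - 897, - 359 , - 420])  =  [ - 997.45, - 897,  -  437, - 420, - 359, - 159 ]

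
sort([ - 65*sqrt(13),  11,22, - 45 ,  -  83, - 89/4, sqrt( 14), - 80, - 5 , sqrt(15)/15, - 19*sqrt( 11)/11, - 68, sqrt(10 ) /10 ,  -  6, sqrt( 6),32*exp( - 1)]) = [ - 65 * sqrt (13 ), - 83, - 80, - 68,  -  45, - 89/4,-6, - 19*sqrt( 11)/11, - 5,sqrt(15)/15, sqrt (10 )/10, sqrt( 6),sqrt( 14), 11,32*exp( - 1 ),22]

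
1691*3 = 5073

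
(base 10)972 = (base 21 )246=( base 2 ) 1111001100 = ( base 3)1100000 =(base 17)363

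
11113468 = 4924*2257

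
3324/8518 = 1662/4259= 0.39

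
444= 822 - 378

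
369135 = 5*73827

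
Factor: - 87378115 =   -  5^1*11^1 * 59^1 * 26927^1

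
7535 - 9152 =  - 1617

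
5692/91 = 62 + 50/91=62.55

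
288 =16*18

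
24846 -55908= -31062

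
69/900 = 23/300=0.08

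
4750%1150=150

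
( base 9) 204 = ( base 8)246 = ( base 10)166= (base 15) B1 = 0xa6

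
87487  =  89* 983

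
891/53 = 891/53 = 16.81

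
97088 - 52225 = 44863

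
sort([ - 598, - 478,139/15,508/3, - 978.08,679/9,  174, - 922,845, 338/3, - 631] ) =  [ - 978.08, - 922, - 631, - 598, - 478,139/15, 679/9, 338/3 , 508/3,174,845]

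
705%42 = 33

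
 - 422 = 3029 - 3451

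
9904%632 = 424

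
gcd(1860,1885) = 5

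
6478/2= 3239 =3239.00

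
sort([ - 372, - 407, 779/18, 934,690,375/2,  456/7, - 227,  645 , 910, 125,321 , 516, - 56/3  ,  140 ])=[ - 407,  -  372, - 227, - 56/3,779/18, 456/7, 125,140,375/2,321,516,645 , 690,  910 , 934 ]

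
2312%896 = 520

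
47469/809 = 47469/809 = 58.68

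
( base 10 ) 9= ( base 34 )9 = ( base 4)21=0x9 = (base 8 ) 11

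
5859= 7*837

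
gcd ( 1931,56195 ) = 1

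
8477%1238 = 1049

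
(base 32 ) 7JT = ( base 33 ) 75H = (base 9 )11632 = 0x1E7D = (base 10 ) 7805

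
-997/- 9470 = 997/9470 = 0.11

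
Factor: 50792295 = 3^1 * 5^1*3386153^1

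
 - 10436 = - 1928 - 8508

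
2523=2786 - 263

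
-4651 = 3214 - 7865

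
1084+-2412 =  - 1328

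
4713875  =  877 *5375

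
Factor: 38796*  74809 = 2^2*3^1*7^1*53^1*61^1*10687^1=2902289964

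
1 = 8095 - 8094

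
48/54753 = 16/18251 = 0.00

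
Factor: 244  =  2^2*61^1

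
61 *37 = 2257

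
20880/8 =2610 =2610.00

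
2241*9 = 20169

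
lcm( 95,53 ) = 5035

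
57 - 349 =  -292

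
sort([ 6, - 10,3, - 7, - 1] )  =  [ - 10, - 7, - 1, 3, 6 ] 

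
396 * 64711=25625556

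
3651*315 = 1150065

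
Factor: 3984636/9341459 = 2^2*3^1* 332053^1*9341459^( - 1)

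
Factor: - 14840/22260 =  - 2^1*3^( - 1) = - 2/3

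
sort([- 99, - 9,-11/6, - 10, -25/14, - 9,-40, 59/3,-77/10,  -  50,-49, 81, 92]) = [-99, - 50, - 49, - 40 , - 10, - 9, - 9,  -  77/10,-11/6,-25/14, 59/3 , 81, 92]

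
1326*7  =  9282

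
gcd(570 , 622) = 2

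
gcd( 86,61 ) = 1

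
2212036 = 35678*62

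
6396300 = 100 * 63963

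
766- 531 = 235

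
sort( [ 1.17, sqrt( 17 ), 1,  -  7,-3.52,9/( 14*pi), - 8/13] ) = [ - 7, - 3.52, - 8/13,  9/( 14 *pi ),  1 , 1.17 , sqrt( 17)]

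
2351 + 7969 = 10320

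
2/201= 2/201 = 0.01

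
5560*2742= 15245520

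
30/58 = 15/29 = 0.52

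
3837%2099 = 1738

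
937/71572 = 937/71572= 0.01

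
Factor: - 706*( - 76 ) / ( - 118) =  - 2^2* 19^1* 59^( - 1 )*353^1  =  - 26828/59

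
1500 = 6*250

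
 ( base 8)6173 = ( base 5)100240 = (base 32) 33r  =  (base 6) 22443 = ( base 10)3195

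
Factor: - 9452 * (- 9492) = 2^4*3^1 * 7^1* 17^1*113^1*139^1 = 89718384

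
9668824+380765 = 10049589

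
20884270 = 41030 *509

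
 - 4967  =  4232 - 9199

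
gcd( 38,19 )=19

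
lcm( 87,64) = 5568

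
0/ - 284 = 0/1 = -0.00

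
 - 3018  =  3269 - 6287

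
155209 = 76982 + 78227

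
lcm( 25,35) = 175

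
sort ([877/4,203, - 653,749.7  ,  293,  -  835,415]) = [ - 835, - 653,203, 877/4,293,  415, 749.7]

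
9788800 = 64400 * 152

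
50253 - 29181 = 21072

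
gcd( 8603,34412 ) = 8603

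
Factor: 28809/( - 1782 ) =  - 2^( - 1) * 3^( - 1)*97^1 = - 97/6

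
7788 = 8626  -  838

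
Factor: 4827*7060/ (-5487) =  - 11359540/1829 = -2^2*5^1 * 31^ ( - 1 )*59^( - 1)*353^1*1609^1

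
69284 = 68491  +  793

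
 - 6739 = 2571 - 9310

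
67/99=67/99 = 0.68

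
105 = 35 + 70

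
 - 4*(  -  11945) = 47780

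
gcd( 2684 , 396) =44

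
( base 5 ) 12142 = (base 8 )1632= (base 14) 49C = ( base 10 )922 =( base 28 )14q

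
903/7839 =301/2613 = 0.12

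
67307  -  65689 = 1618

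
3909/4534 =3909/4534= 0.86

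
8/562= 4/281 =0.01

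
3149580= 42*74990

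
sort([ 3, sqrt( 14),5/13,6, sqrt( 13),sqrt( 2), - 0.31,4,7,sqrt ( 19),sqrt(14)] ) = [ - 0.31,5/13,sqrt (2),3, sqrt( 13),sqrt(14),sqrt (14),4, sqrt(19),6,7] 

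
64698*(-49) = -3170202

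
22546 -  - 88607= 111153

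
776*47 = 36472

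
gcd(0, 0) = 0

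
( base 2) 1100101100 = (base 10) 812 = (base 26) 156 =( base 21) 1HE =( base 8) 1454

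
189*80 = 15120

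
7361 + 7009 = 14370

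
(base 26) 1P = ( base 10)51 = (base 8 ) 63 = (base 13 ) 3c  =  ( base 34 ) 1H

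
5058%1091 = 694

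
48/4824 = 2/201 = 0.01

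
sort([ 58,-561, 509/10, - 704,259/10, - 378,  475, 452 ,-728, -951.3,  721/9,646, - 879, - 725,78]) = [ - 951.3, - 879,  -  728,- 725, - 704, - 561,-378,259/10,  509/10,58,78, 721/9, 452,475,646 ]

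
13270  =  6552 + 6718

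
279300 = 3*93100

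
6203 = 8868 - 2665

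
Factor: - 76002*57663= - 4382503326 = - 2^1*3^3*43^1*53^1*149^1*239^1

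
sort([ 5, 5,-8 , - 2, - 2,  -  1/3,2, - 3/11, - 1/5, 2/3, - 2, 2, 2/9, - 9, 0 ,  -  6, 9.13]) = [- 9,-8,-6,- 2,-2,-2, - 1/3, - 3/11, -1/5,0, 2/9, 2/3, 2,2, 5, 5,9.13]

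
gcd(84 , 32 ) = 4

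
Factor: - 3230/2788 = -95/82  =  - 2^( - 1)*5^1*19^1*41^( - 1) 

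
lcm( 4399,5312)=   281536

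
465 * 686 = 318990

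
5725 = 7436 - 1711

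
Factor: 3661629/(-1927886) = - 2^( - 1)*3^1*47^1 * 25969^1*963943^( - 1 ) 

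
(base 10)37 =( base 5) 122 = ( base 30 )17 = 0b100101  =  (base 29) 18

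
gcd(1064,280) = 56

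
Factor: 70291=13^1*5407^1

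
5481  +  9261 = 14742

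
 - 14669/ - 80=183 + 29/80 = 183.36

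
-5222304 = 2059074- 7281378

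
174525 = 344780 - 170255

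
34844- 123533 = -88689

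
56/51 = 1  +  5/51 = 1.10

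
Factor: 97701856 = 2^5  *  7^1 * 17^1*25657^1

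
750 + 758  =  1508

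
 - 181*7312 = -1323472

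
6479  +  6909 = 13388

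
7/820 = 7/820 = 0.01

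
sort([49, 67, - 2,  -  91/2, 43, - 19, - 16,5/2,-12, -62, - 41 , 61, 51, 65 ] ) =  [ - 62, - 91/2, - 41,- 19, -16 , - 12, - 2 , 5/2, 43, 49 , 51, 61,65, 67]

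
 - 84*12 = -1008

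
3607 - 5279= - 1672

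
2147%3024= 2147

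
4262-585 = 3677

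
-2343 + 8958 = 6615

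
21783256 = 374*58244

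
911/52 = 911/52=17.52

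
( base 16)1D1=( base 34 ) dn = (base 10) 465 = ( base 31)f0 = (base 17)1A6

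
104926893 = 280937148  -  176010255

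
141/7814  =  141/7814= 0.02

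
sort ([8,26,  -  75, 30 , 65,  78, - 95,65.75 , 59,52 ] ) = [- 95 , - 75, 8, 26, 30, 52,  59,  65,65.75, 78]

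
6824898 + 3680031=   10504929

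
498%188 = 122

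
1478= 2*739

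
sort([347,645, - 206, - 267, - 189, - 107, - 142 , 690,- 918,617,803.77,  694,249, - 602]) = [ - 918, - 602, - 267, - 206, - 189, - 142,-107,249,347,617,645, 690,694,803.77]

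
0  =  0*36730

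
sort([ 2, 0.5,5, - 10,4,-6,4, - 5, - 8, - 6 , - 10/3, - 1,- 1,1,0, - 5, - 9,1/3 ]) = [ - 10, - 9, - 8, - 6, - 6 , -5, - 5, - 10/3,-1,  -  1, 0, 1/3,0.5, 1,2, 4,4,5] 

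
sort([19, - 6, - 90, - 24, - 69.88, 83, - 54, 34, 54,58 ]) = [-90, - 69.88, - 54, - 24, - 6, 19,34,54,58,83]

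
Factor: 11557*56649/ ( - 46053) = -3^( - 1)*  13^1* 17^( - 1) * 23^1*43^ (-1) * 127^1*821^1 = -31175833/2193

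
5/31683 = 5/31683 = 0.00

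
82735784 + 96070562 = 178806346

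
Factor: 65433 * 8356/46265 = 2^2*3^1*5^( - 1)*17^1*19^(  -  1 ) *487^( - 1)*1283^1*2089^1 = 546758148/46265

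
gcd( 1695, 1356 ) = 339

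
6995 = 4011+2984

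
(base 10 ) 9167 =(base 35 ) 7gw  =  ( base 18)1a55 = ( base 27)CFE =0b10001111001111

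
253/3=253/3 = 84.33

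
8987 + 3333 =12320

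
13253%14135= 13253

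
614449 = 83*7403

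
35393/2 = 35393/2 = 17696.50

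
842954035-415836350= 427117685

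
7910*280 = 2214800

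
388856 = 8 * 48607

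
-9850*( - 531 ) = 5230350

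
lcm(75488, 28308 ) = 226464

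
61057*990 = 60446430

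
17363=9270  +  8093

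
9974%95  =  94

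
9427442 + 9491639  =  18919081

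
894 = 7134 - 6240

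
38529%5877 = 3267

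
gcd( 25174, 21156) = 82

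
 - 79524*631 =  - 50179644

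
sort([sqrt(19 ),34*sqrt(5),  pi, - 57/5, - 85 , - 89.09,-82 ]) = [ - 89.09,- 85, - 82, -57/5,pi, sqrt( 19 ),34*sqrt(5) ]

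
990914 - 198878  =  792036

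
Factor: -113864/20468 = -662/119 = - 2^1*7^(-1) *17^( - 1 )*331^1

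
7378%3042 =1294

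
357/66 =5  +  9/22 = 5.41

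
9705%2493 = 2226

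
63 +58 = 121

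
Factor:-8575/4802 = - 25/14 = - 2^(-1)*5^2*7^( - 1)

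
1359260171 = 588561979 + 770698192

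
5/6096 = 5/6096= 0.00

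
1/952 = 1/952 = 0.00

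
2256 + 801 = 3057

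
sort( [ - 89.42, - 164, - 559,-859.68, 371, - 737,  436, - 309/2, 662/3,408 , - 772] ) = [ - 859.68,-772,-737,  -  559, - 164, - 309/2,  -  89.42, 662/3, 371, 408, 436]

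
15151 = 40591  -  25440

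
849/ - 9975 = -1 + 3042/3325 =- 0.09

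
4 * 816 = 3264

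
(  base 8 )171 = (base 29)45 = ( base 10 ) 121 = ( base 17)72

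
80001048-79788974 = 212074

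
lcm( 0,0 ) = 0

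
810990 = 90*9011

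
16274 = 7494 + 8780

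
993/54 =18 + 7/18   =  18.39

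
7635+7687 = 15322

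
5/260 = 1/52 = 0.02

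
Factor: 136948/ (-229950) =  - 134/225 =- 2^1*3^ ( - 2)*5^( - 2 )*67^1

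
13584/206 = 6792/103  =  65.94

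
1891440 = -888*( - 2130) 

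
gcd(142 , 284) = 142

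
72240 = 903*80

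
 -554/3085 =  - 1 + 2531/3085   =  - 0.18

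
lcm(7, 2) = 14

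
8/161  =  8/161 = 0.05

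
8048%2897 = 2254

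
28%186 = 28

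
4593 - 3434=1159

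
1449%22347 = 1449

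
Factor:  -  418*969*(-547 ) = 2^1*3^1*11^1*17^1*19^2*547^1 = 221557974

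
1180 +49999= 51179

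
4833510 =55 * 87882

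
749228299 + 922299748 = 1671528047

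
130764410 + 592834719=723599129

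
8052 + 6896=14948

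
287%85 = 32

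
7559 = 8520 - 961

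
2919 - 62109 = - 59190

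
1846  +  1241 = 3087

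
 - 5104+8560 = 3456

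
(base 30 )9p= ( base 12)207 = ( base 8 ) 447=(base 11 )249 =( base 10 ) 295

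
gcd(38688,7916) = 4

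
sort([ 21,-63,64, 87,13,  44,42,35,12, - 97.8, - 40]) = [ - 97.8,  -  63,- 40,12, 13,  21,35,42,44 , 64,87]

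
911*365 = 332515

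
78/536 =39/268 = 0.15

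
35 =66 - 31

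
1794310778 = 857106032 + 937204746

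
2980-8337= - 5357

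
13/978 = 13/978 = 0.01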